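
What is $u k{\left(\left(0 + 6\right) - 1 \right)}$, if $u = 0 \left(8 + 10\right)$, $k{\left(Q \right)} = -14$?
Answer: $0$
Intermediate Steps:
$u = 0$ ($u = 0 \cdot 18 = 0$)
$u k{\left(\left(0 + 6\right) - 1 \right)} = 0 \left(-14\right) = 0$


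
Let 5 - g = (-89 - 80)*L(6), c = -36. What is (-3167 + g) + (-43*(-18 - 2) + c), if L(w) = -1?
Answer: -2507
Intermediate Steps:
g = -164 (g = 5 - (-89 - 80)*(-1) = 5 - (-169)*(-1) = 5 - 1*169 = 5 - 169 = -164)
(-3167 + g) + (-43*(-18 - 2) + c) = (-3167 - 164) + (-43*(-18 - 2) - 36) = -3331 + (-43*(-20) - 36) = -3331 + (860 - 36) = -3331 + 824 = -2507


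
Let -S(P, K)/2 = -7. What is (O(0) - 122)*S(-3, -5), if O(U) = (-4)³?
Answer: -2604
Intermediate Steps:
S(P, K) = 14 (S(P, K) = -2*(-7) = 14)
O(U) = -64
(O(0) - 122)*S(-3, -5) = (-64 - 122)*14 = -186*14 = -2604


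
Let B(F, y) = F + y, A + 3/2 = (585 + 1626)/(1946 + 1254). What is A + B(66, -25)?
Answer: 128611/3200 ≈ 40.191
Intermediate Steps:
A = -2589/3200 (A = -3/2 + (585 + 1626)/(1946 + 1254) = -3/2 + 2211/3200 = -2589/3200 ≈ -0.80906)
A + B(66, -25) = -2589/3200 + (66 - 25) = -2589/3200 + 41 = 128611/3200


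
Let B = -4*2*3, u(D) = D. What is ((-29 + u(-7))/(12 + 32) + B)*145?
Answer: -39585/11 ≈ -3598.6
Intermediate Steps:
B = -24 (B = -8*3 = -24)
((-29 + u(-7))/(12 + 32) + B)*145 = ((-29 - 7)/(12 + 32) - 24)*145 = (-36/44 - 24)*145 = (-36*1/44 - 24)*145 = (-9/11 - 24)*145 = -273/11*145 = -39585/11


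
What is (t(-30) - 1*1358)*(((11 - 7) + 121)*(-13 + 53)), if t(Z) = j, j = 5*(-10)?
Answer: -7040000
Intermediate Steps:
j = -50
t(Z) = -50
(t(-30) - 1*1358)*(((11 - 7) + 121)*(-13 + 53)) = (-50 - 1*1358)*(((11 - 7) + 121)*(-13 + 53)) = (-50 - 1358)*((4 + 121)*40) = -176000*40 = -1408*5000 = -7040000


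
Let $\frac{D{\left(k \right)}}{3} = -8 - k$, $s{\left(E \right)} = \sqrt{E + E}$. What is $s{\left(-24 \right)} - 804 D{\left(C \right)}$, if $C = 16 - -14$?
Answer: $91656 + 4 i \sqrt{3} \approx 91656.0 + 6.9282 i$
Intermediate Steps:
$C = 30$ ($C = 16 + 14 = 30$)
$s{\left(E \right)} = \sqrt{2} \sqrt{E}$ ($s{\left(E \right)} = \sqrt{2 E} = \sqrt{2} \sqrt{E}$)
$D{\left(k \right)} = -24 - 3 k$ ($D{\left(k \right)} = 3 \left(-8 - k\right) = -24 - 3 k$)
$s{\left(-24 \right)} - 804 D{\left(C \right)} = \sqrt{2} \sqrt{-24} - 804 \left(-24 - 90\right) = \sqrt{2} \cdot 2 i \sqrt{6} - 804 \left(-24 - 90\right) = 4 i \sqrt{3} - -91656 = 4 i \sqrt{3} + 91656 = 91656 + 4 i \sqrt{3}$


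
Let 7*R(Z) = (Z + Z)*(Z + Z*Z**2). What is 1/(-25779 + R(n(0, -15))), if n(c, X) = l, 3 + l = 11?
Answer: -7/172133 ≈ -4.0666e-5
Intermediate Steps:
l = 8 (l = -3 + 11 = 8)
n(c, X) = 8
R(Z) = 2*Z*(Z + Z**3)/7 (R(Z) = ((Z + Z)*(Z + Z*Z**2))/7 = ((2*Z)*(Z + Z**3))/7 = (2*Z*(Z + Z**3))/7 = 2*Z*(Z + Z**3)/7)
1/(-25779 + R(n(0, -15))) = 1/(-25779 + (2/7)*8**2*(1 + 8**2)) = 1/(-25779 + (2/7)*64*(1 + 64)) = 1/(-25779 + (2/7)*64*65) = 1/(-25779 + 8320/7) = 1/(-172133/7) = -7/172133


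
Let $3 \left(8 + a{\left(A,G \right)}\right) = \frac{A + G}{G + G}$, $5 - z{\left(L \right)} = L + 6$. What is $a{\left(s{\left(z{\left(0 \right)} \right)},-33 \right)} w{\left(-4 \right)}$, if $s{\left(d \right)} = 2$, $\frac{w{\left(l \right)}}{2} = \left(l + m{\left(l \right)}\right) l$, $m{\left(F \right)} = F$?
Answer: $- \frac{49696}{99} \approx -501.98$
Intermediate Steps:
$z{\left(L \right)} = -1 - L$ ($z{\left(L \right)} = 5 - \left(L + 6\right) = 5 - \left(6 + L\right) = -1 - L$)
$w{\left(l \right)} = 4 l^{2}$ ($w{\left(l \right)} = 2 \left(l + l\right) l = 2 \cdot 2 l l = 2 \cdot 2 l^{2} = 4 l^{2}$)
$a{\left(A,G \right)} = -8 + \frac{A + G}{6 G}$ ($a{\left(A,G \right)} = -8 + \frac{\left(A + G\right) \frac{1}{G + G}}{3} = -8 + \frac{\left(A + G\right) \frac{1}{2 G}}{3} = -8 + \frac{\frac{1}{2} \frac{1}{G} \left(A + G\right)}{3} = -8 + \frac{A + G}{6 G}$)
$a{\left(s{\left(z{\left(0 \right)} \right)},-33 \right)} w{\left(-4 \right)} = \frac{2 - -1551}{6 \left(-33\right)} 4 \left(-4\right)^{2} = \frac{1}{6} \left(- \frac{1}{33}\right) \left(2 + 1551\right) 4 \cdot 16 = \frac{1}{6} \left(- \frac{1}{33}\right) 1553 \cdot 64 = \left(- \frac{1553}{198}\right) 64 = - \frac{49696}{99}$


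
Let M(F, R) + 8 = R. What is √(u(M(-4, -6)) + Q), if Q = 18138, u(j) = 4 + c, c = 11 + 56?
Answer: √18209 ≈ 134.94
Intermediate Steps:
M(F, R) = -8 + R
c = 67
u(j) = 71 (u(j) = 4 + 67 = 71)
√(u(M(-4, -6)) + Q) = √(71 + 18138) = √18209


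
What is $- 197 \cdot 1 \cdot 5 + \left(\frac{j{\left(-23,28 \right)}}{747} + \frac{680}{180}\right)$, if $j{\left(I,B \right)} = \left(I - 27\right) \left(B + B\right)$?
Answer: $- \frac{735773}{747} \approx -984.97$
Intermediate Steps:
$j{\left(I,B \right)} = 2 B \left(-27 + I\right)$ ($j{\left(I,B \right)} = \left(-27 + I\right) 2 B = 2 B \left(-27 + I\right)$)
$- 197 \cdot 1 \cdot 5 + \left(\frac{j{\left(-23,28 \right)}}{747} + \frac{680}{180}\right) = - 197 \cdot 1 \cdot 5 + \left(\frac{2 \cdot 28 \left(-27 - 23\right)}{747} + \frac{680}{180}\right) = \left(-197\right) 5 + \left(2 \cdot 28 \left(-50\right) \frac{1}{747} + 680 \cdot \frac{1}{180}\right) = -985 + \left(\left(-2800\right) \frac{1}{747} + \frac{34}{9}\right) = -985 + \left(- \frac{2800}{747} + \frac{34}{9}\right) = -985 + \frac{22}{747} = - \frac{735773}{747}$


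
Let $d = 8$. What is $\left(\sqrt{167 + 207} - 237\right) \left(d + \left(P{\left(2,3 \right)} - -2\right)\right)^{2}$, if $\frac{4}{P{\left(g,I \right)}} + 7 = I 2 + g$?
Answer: $-46452 + 196 \sqrt{374} \approx -42662.0$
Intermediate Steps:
$P{\left(g,I \right)} = \frac{4}{-7 + g + 2 I}$ ($P{\left(g,I \right)} = \frac{4}{-7 + \left(I 2 + g\right)} = \frac{4}{-7 + \left(2 I + g\right)} = \frac{4}{-7 + \left(g + 2 I\right)} = \frac{4}{-7 + g + 2 I}$)
$\left(\sqrt{167 + 207} - 237\right) \left(d + \left(P{\left(2,3 \right)} - -2\right)\right)^{2} = \left(\sqrt{167 + 207} - 237\right) \left(8 - \left(-2 - \frac{4}{-7 + 2 + 2 \cdot 3}\right)\right)^{2} = \left(\sqrt{374} - 237\right) \left(8 + \left(\frac{4}{-7 + 2 + 6} + 2\right)\right)^{2} = \left(-237 + \sqrt{374}\right) \left(8 + \left(\frac{4}{1} + 2\right)\right)^{2} = \left(-237 + \sqrt{374}\right) \left(8 + \left(4 \cdot 1 + 2\right)\right)^{2} = \left(-237 + \sqrt{374}\right) \left(8 + \left(4 + 2\right)\right)^{2} = \left(-237 + \sqrt{374}\right) \left(8 + 6\right)^{2} = \left(-237 + \sqrt{374}\right) 14^{2} = \left(-237 + \sqrt{374}\right) 196 = -46452 + 196 \sqrt{374}$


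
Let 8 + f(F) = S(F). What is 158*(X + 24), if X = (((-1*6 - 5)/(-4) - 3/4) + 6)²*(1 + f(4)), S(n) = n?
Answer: -26544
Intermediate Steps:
f(F) = -8 + F
X = -192 (X = (((-1*6 - 5)/(-4) - 3/4) + 6)²*(1 + (-8 + 4)) = (((-6 - 5)*(-¼) - 3*¼) + 6)²*(1 - 4) = ((-11*(-¼) - ¾) + 6)²*(-3) = ((11/4 - ¾) + 6)²*(-3) = (2 + 6)²*(-3) = 8²*(-3) = 64*(-3) = -192)
158*(X + 24) = 158*(-192 + 24) = 158*(-168) = -26544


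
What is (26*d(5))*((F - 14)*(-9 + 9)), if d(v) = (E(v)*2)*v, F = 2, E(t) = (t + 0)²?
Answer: 0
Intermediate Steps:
E(t) = t²
d(v) = 2*v³ (d(v) = (v²*2)*v = (2*v²)*v = 2*v³)
(26*d(5))*((F - 14)*(-9 + 9)) = (26*(2*5³))*((2 - 14)*(-9 + 9)) = (26*(2*125))*(-12*0) = (26*250)*0 = 6500*0 = 0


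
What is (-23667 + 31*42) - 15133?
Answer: -37498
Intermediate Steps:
(-23667 + 31*42) - 15133 = (-23667 + 1302) - 15133 = -22365 - 15133 = -37498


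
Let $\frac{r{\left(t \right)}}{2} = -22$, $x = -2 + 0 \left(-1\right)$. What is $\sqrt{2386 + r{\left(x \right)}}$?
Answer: $\sqrt{2342} \approx 48.394$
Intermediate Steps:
$x = -2$ ($x = -2 + 0 = -2$)
$r{\left(t \right)} = -44$ ($r{\left(t \right)} = 2 \left(-22\right) = -44$)
$\sqrt{2386 + r{\left(x \right)}} = \sqrt{2386 - 44} = \sqrt{2342}$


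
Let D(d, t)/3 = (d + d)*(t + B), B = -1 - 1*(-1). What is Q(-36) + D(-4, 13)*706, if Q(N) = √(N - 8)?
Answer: -220272 + 2*I*√11 ≈ -2.2027e+5 + 6.6332*I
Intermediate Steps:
Q(N) = √(-8 + N)
B = 0 (B = -1 + 1 = 0)
D(d, t) = 6*d*t (D(d, t) = 3*((d + d)*(t + 0)) = 3*((2*d)*t) = 3*(2*d*t) = 6*d*t)
Q(-36) + D(-4, 13)*706 = √(-8 - 36) + (6*(-4)*13)*706 = √(-44) - 312*706 = 2*I*√11 - 220272 = -220272 + 2*I*√11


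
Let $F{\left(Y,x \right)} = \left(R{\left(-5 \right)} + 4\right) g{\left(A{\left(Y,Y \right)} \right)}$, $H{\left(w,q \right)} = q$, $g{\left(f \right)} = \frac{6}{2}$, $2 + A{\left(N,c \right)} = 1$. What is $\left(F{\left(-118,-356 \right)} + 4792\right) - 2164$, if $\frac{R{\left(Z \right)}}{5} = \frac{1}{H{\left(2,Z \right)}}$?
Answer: $2637$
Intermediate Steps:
$A{\left(N,c \right)} = -1$ ($A{\left(N,c \right)} = -2 + 1 = -1$)
$g{\left(f \right)} = 3$ ($g{\left(f \right)} = 6 \cdot \frac{1}{2} = 3$)
$R{\left(Z \right)} = \frac{5}{Z}$
$F{\left(Y,x \right)} = 9$ ($F{\left(Y,x \right)} = \left(\frac{5}{-5} + 4\right) 3 = \left(5 \left(- \frac{1}{5}\right) + 4\right) 3 = \left(-1 + 4\right) 3 = 3 \cdot 3 = 9$)
$\left(F{\left(-118,-356 \right)} + 4792\right) - 2164 = \left(9 + 4792\right) - 2164 = 4801 - 2164 = 2637$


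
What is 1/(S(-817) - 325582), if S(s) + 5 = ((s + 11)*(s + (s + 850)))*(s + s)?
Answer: -1/1032856723 ≈ -9.6819e-10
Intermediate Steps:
S(s) = -5 + 2*s*(11 + s)*(850 + 2*s) (S(s) = -5 + ((s + 11)*(s + (s + 850)))*(s + s) = -5 + ((11 + s)*(s + (850 + s)))*(2*s) = -5 + ((11 + s)*(850 + 2*s))*(2*s) = -5 + 2*s*(11 + s)*(850 + 2*s))
1/(S(-817) - 325582) = 1/((-5 + 4*(-817)³ + 1744*(-817)² + 18700*(-817)) - 325582) = 1/((-5 + 4*(-545338513) + 1744*667489 - 15277900) - 325582) = 1/((-5 - 2181354052 + 1164100816 - 15277900) - 325582) = 1/(-1032531141 - 325582) = 1/(-1032856723) = -1/1032856723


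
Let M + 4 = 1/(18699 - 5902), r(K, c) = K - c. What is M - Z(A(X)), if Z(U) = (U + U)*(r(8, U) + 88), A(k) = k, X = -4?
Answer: 10186413/12797 ≈ 796.00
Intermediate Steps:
Z(U) = 2*U*(96 - U) (Z(U) = (U + U)*((8 - U) + 88) = (2*U)*(96 - U) = 2*U*(96 - U))
M = -51187/12797 (M = -4 + 1/(18699 - 5902) = -4 + 1/12797 = -51187/12797 ≈ -3.9999)
M - Z(A(X)) = -51187/12797 - 2*(-4)*(96 - 1*(-4)) = -51187/12797 - 2*(-4)*(96 + 4) = -51187/12797 - 2*(-4)*100 = -51187/12797 - 1*(-800) = -51187/12797 + 800 = 10186413/12797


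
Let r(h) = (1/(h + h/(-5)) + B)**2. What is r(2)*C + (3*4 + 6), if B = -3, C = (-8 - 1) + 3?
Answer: -507/32 ≈ -15.844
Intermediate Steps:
C = -6 (C = -9 + 3 = -6)
r(h) = (-3 + 5/(4*h))**2 (r(h) = (1/(h + h/(-5)) - 3)**2 = (1/(h + h*(-1/5)) - 3)**2 = (1/(h - h/5) - 3)**2 = (1/(4*h/5) - 3)**2 = (5/(4*h) - 3)**2 = (-3 + 5/(4*h))**2)
r(2)*C + (3*4 + 6) = ((1/16)*(-5 + 12*2)**2/2**2)*(-6) + (3*4 + 6) = ((1/16)*(1/4)*(-5 + 24)**2)*(-6) + (12 + 6) = ((1/16)*(1/4)*19**2)*(-6) + 18 = ((1/16)*(1/4)*361)*(-6) + 18 = (361/64)*(-6) + 18 = -1083/32 + 18 = -507/32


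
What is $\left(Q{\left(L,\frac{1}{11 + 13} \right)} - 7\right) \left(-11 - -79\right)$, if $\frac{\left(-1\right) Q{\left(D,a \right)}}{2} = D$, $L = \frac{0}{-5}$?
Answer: $-476$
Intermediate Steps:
$L = 0$ ($L = 0 \left(- \frac{1}{5}\right) = 0$)
$Q{\left(D,a \right)} = - 2 D$
$\left(Q{\left(L,\frac{1}{11 + 13} \right)} - 7\right) \left(-11 - -79\right) = \left(\left(-2\right) 0 - 7\right) \left(-11 - -79\right) = \left(0 - 7\right) \left(-11 + 79\right) = \left(-7\right) 68 = -476$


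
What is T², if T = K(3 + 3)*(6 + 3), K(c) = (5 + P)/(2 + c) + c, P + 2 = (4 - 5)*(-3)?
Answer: 59049/16 ≈ 3690.6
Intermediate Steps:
P = 1 (P = -2 + (4 - 5)*(-3) = -2 - 1*(-3) = -2 + 3 = 1)
K(c) = c + 6/(2 + c) (K(c) = (5 + 1)/(2 + c) + c = 6/(2 + c) + c = c + 6/(2 + c))
T = 243/4 (T = ((6 + (3 + 3)² + 2*(3 + 3))/(2 + (3 + 3)))*(6 + 3) = ((6 + 6² + 2*6)/(2 + 6))*9 = ((6 + 36 + 12)/8)*9 = ((⅛)*54)*9 = (27/4)*9 = 243/4 ≈ 60.750)
T² = (243/4)² = 59049/16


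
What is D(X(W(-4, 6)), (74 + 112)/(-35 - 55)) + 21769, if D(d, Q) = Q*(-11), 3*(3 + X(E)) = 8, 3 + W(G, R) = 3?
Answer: 326876/15 ≈ 21792.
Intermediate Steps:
W(G, R) = 0 (W(G, R) = -3 + 3 = 0)
X(E) = -⅓ (X(E) = -3 + (⅓)*8 = -3 + 8/3 = -⅓)
D(d, Q) = -11*Q
D(X(W(-4, 6)), (74 + 112)/(-35 - 55)) + 21769 = -11*(74 + 112)/(-35 - 55) + 21769 = -2046/(-90) + 21769 = -2046*(-1)/90 + 21769 = -11*(-31/15) + 21769 = 341/15 + 21769 = 326876/15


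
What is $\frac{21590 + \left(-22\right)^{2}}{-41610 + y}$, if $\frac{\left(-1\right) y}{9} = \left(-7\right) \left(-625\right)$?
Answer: $- \frac{7358}{26995} \approx -0.27257$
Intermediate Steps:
$y = -39375$ ($y = - 9 \left(\left(-7\right) \left(-625\right)\right) = \left(-9\right) 4375 = -39375$)
$\frac{21590 + \left(-22\right)^{2}}{-41610 + y} = \frac{21590 + \left(-22\right)^{2}}{-41610 - 39375} = \frac{21590 + 484}{-80985} = 22074 \left(- \frac{1}{80985}\right) = - \frac{7358}{26995}$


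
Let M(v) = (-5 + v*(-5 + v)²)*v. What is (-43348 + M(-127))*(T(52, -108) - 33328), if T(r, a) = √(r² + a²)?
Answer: -9364800825424 + 1123955932*√898 ≈ -9.3311e+12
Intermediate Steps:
T(r, a) = √(a² + r²)
M(v) = v*(-5 + v*(-5 + v)²)
(-43348 + M(-127))*(T(52, -108) - 33328) = (-43348 - 127*(-5 - 127*(-5 - 127)²))*(√((-108)² + 52²) - 33328) = (-43348 - 127*(-5 - 127*(-132)²))*(√(11664 + 2704) - 33328) = (-43348 - 127*(-5 - 127*17424))*(√14368 - 33328) = (-43348 - 127*(-5 - 2212848))*(4*√898 - 33328) = (-43348 - 127*(-2212853))*(-33328 + 4*√898) = (-43348 + 281032331)*(-33328 + 4*√898) = 280988983*(-33328 + 4*√898) = -9364800825424 + 1123955932*√898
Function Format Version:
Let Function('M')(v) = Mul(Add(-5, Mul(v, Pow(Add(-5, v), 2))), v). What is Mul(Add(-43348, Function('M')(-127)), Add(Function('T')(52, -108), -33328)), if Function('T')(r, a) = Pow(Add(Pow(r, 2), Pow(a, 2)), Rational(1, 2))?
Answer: Add(-9364800825424, Mul(1123955932, Pow(898, Rational(1, 2)))) ≈ -9.3311e+12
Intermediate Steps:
Function('T')(r, a) = Pow(Add(Pow(a, 2), Pow(r, 2)), Rational(1, 2))
Function('M')(v) = Mul(v, Add(-5, Mul(v, Pow(Add(-5, v), 2))))
Mul(Add(-43348, Function('M')(-127)), Add(Function('T')(52, -108), -33328)) = Mul(Add(-43348, Mul(-127, Add(-5, Mul(-127, Pow(Add(-5, -127), 2))))), Add(Pow(Add(Pow(-108, 2), Pow(52, 2)), Rational(1, 2)), -33328)) = Mul(Add(-43348, Mul(-127, Add(-5, Mul(-127, Pow(-132, 2))))), Add(Pow(Add(11664, 2704), Rational(1, 2)), -33328)) = Mul(Add(-43348, Mul(-127, Add(-5, Mul(-127, 17424)))), Add(Pow(14368, Rational(1, 2)), -33328)) = Mul(Add(-43348, Mul(-127, Add(-5, -2212848))), Add(Mul(4, Pow(898, Rational(1, 2))), -33328)) = Mul(Add(-43348, Mul(-127, -2212853)), Add(-33328, Mul(4, Pow(898, Rational(1, 2))))) = Mul(Add(-43348, 281032331), Add(-33328, Mul(4, Pow(898, Rational(1, 2))))) = Mul(280988983, Add(-33328, Mul(4, Pow(898, Rational(1, 2))))) = Add(-9364800825424, Mul(1123955932, Pow(898, Rational(1, 2))))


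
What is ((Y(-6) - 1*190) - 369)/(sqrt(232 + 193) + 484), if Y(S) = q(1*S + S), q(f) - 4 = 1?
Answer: -268136/233831 + 2770*sqrt(17)/233831 ≈ -1.0979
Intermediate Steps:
q(f) = 5 (q(f) = 4 + 1 = 5)
Y(S) = 5
((Y(-6) - 1*190) - 369)/(sqrt(232 + 193) + 484) = ((5 - 1*190) - 369)/(sqrt(232 + 193) + 484) = ((5 - 190) - 369)/(sqrt(425) + 484) = (-185 - 369)/(5*sqrt(17) + 484) = -554/(484 + 5*sqrt(17))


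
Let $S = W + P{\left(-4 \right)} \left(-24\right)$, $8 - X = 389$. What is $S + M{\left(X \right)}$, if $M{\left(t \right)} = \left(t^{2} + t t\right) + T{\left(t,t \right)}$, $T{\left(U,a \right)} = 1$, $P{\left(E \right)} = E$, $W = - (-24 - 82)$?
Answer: $290525$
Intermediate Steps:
$W = 106$ ($W = - (-24 - 82) = \left(-1\right) \left(-106\right) = 106$)
$X = -381$ ($X = 8 - 389 = -381$)
$M{\left(t \right)} = 1 + 2 t^{2}$ ($M{\left(t \right)} = \left(t^{2} + t t\right) + 1 = \left(t^{2} + t^{2}\right) + 1 = 2 t^{2} + 1 = 1 + 2 t^{2}$)
$S = 202$ ($S = 106 - -96 = 106 + 96 = 202$)
$S + M{\left(X \right)} = 202 + \left(1 + 2 \left(-381\right)^{2}\right) = 202 + \left(1 + 2 \cdot 145161\right) = 202 + \left(1 + 290322\right) = 202 + 290323 = 290525$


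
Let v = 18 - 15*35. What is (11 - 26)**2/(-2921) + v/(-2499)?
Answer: 306224/2433193 ≈ 0.12585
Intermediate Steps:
v = -507 (v = 18 - 525 = -507)
(11 - 26)**2/(-2921) + v/(-2499) = (11 - 26)**2/(-2921) - 507/(-2499) = (-15)**2*(-1/2921) - 507*(-1/2499) = 225*(-1/2921) + 169/833 = -225/2921 + 169/833 = 306224/2433193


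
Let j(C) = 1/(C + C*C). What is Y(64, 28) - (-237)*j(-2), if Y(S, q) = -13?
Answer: 211/2 ≈ 105.50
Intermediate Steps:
j(C) = 1/(C + C**2)
Y(64, 28) - (-237)*j(-2) = -13 - (-237)*1/((-2)*(1 - 2)) = -13 - (-237)*(-1/2/(-1)) = -13 - (-237)*(-1/2*(-1)) = -13 - (-237)/2 = -13 - 1*(-237/2) = -13 + 237/2 = 211/2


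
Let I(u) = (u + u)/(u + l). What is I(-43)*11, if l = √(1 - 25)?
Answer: 40678/1873 + 1892*I*√6/1873 ≈ 21.718 + 2.4743*I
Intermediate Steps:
l = 2*I*√6 (l = √(-24) = 2*I*√6 ≈ 4.899*I)
I(u) = 2*u/(u + 2*I*√6) (I(u) = (u + u)/(u + 2*I*√6) = (2*u)/(u + 2*I*√6) = 2*u/(u + 2*I*√6))
I(-43)*11 = (2*(-43)/(-43 + 2*I*√6))*11 = -86/(-43 + 2*I*√6)*11 = -946/(-43 + 2*I*√6)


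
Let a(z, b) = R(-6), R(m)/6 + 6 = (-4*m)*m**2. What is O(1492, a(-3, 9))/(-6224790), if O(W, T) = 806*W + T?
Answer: -9290/47883 ≈ -0.19401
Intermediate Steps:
R(m) = -36 - 24*m**3 (R(m) = -36 + 6*((-4*m)*m**2) = -36 + 6*(-4*m**3) = -36 - 24*m**3)
a(z, b) = 5148 (a(z, b) = -36 - 24*(-6)**3 = -36 - 24*(-216) = -36 + 5184 = 5148)
O(W, T) = T + 806*W
O(1492, a(-3, 9))/(-6224790) = (5148 + 806*1492)/(-6224790) = (5148 + 1202552)*(-1/6224790) = 1207700*(-1/6224790) = -9290/47883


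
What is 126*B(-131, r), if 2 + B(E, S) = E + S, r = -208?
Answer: -42966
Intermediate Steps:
B(E, S) = -2 + E + S (B(E, S) = -2 + (E + S) = -2 + E + S)
126*B(-131, r) = 126*(-2 - 131 - 208) = 126*(-341) = -42966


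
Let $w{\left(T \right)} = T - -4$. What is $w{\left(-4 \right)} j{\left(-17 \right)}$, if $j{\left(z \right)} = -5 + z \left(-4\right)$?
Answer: $0$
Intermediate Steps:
$w{\left(T \right)} = 4 + T$ ($w{\left(T \right)} = T + 4 = 4 + T$)
$j{\left(z \right)} = -5 - 4 z$
$w{\left(-4 \right)} j{\left(-17 \right)} = \left(4 - 4\right) \left(-5 - -68\right) = 0 \left(-5 + 68\right) = 0 \cdot 63 = 0$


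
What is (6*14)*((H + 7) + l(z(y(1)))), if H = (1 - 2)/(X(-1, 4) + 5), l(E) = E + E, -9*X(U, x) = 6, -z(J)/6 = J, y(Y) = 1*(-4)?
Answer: 59808/13 ≈ 4600.6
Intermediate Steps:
y(Y) = -4
z(J) = -6*J
X(U, x) = -2/3 (X(U, x) = -1/9*6 = -2/3)
l(E) = 2*E
H = -3/13 (H = (1 - 2)/(-2/3 + 5) = -1/13/3 = -1*3/13 = -3/13 ≈ -0.23077)
(6*14)*((H + 7) + l(z(y(1)))) = (6*14)*((-3/13 + 7) + 2*(-6*(-4))) = 84*(88/13 + 2*24) = 84*(88/13 + 48) = 84*(712/13) = 59808/13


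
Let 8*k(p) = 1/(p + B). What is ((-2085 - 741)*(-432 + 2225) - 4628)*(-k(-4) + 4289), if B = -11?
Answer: -1305139917463/60 ≈ -2.1752e+10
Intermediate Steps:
k(p) = 1/(8*(-11 + p)) (k(p) = 1/(8*(p - 11)) = 1/(8*(-11 + p)))
((-2085 - 741)*(-432 + 2225) - 4628)*(-k(-4) + 4289) = ((-2085 - 741)*(-432 + 2225) - 4628)*(-1/(8*(-11 - 4)) + 4289) = (-2826*1793 - 4628)*(-1/(8*(-15)) + 4289) = (-5067018 - 4628)*(-(-1)/(8*15) + 4289) = -5071646*(-1*(-1/120) + 4289) = -5071646*(1/120 + 4289) = -5071646*514681/120 = -1305139917463/60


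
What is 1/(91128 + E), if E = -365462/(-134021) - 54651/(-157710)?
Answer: 7045483970/642062517016057 ≈ 1.0973e-5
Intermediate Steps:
E = 21653797897/7045483970 (E = -365462*(-1/134021) - 54651*(-1/157710) = 365462/134021 + 18217/52570 = 21653797897/7045483970 ≈ 3.0734)
1/(91128 + E) = 1/(91128 + 21653797897/7045483970) = 1/(642062517016057/7045483970) = 7045483970/642062517016057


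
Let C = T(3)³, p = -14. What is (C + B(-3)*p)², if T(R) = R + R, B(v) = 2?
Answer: 35344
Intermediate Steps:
T(R) = 2*R
C = 216 (C = (2*3)³ = 6³ = 216)
(C + B(-3)*p)² = (216 + 2*(-14))² = (216 - 28)² = 188² = 35344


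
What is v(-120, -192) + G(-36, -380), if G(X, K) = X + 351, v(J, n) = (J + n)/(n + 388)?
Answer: 15357/49 ≈ 313.41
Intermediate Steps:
v(J, n) = (J + n)/(388 + n)
G(X, K) = 351 + X
v(-120, -192) + G(-36, -380) = (-120 - 192)/(388 - 192) + (351 - 36) = -312/196 + 315 = (1/196)*(-312) + 315 = -78/49 + 315 = 15357/49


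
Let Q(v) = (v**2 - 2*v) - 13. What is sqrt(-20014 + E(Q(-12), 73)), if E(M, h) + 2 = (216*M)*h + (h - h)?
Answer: 6*sqrt(67334) ≈ 1556.9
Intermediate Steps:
Q(v) = -13 + v**2 - 2*v
E(M, h) = -2 + 216*M*h (E(M, h) = -2 + ((216*M)*h + (h - h)) = -2 + (216*M*h + 0) = -2 + 216*M*h)
sqrt(-20014 + E(Q(-12), 73)) = sqrt(-20014 + (-2 + 216*(-13 + (-12)**2 - 2*(-12))*73)) = sqrt(-20014 + (-2 + 216*(-13 + 144 + 24)*73)) = sqrt(-20014 + (-2 + 216*155*73)) = sqrt(-20014 + (-2 + 2444040)) = sqrt(-20014 + 2444038) = sqrt(2424024) = 6*sqrt(67334)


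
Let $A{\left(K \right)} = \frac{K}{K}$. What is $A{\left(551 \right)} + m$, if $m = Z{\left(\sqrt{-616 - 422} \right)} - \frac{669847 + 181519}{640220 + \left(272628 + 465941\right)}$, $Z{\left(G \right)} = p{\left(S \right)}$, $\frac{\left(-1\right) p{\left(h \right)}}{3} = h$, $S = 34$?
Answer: $- \frac{140109055}{1378789} \approx -101.62$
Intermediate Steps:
$p{\left(h \right)} = - 3 h$
$A{\left(K \right)} = 1$
$Z{\left(G \right)} = -102$ ($Z{\left(G \right)} = \left(-3\right) 34 = -102$)
$m = - \frac{141487844}{1378789}$ ($m = -102 - \frac{669847 + 181519}{640220 + \left(272628 + 465941\right)} = -102 - \frac{851366}{640220 + 738569} = -102 - \frac{851366}{1378789} = - \frac{141487844}{1378789} \approx -102.62$)
$A{\left(551 \right)} + m = 1 - \frac{141487844}{1378789} = - \frac{140109055}{1378789}$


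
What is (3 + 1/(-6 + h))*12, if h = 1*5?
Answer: 24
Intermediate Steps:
h = 5
(3 + 1/(-6 + h))*12 = (3 + 1/(-6 + 5))*12 = (3 + 1/(-1))*12 = (3 - 1)*12 = 2*12 = 24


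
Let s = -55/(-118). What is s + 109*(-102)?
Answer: -1311869/118 ≈ -11118.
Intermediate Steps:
s = 55/118 (s = -55*(-1/118) = 55/118 ≈ 0.46610)
s + 109*(-102) = 55/118 + 109*(-102) = 55/118 - 11118 = -1311869/118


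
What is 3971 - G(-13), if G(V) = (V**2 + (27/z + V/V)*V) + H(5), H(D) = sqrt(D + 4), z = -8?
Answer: 30145/8 ≈ 3768.1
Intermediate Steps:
H(D) = sqrt(4 + D)
G(V) = 3 + V**2 - 19*V/8 (G(V) = (V**2 + (27/(-8) + V/V)*V) + sqrt(4 + 5) = (V**2 + (27*(-1/8) + 1)*V) + sqrt(9) = (V**2 + (-27/8 + 1)*V) + 3 = (V**2 - 19*V/8) + 3 = 3 + V**2 - 19*V/8)
3971 - G(-13) = 3971 - (3 + (-13)**2 - 19/8*(-13)) = 3971 - (3 + 169 + 247/8) = 3971 - 1*1623/8 = 3971 - 1623/8 = 30145/8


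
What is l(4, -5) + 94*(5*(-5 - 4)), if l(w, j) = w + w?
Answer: -4222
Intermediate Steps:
l(w, j) = 2*w
l(4, -5) + 94*(5*(-5 - 4)) = 2*4 + 94*(5*(-5 - 4)) = 8 + 94*(5*(-9)) = 8 + 94*(-45) = 8 - 4230 = -4222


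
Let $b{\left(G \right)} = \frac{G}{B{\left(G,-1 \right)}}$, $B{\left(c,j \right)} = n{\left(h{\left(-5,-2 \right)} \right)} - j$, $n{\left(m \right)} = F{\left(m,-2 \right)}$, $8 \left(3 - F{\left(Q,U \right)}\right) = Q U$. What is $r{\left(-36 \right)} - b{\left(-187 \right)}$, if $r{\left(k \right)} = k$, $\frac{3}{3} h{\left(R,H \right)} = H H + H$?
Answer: $\frac{50}{9} \approx 5.5556$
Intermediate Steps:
$h{\left(R,H \right)} = H + H^{2}$ ($h{\left(R,H \right)} = H H + H = H^{2} + H = H + H^{2}$)
$F{\left(Q,U \right)} = 3 - \frac{Q U}{8}$
$n{\left(m \right)} = 3 + \frac{m}{4}$ ($n{\left(m \right)} = 3 - \frac{1}{8} m \left(-2\right) = 3 + \frac{m}{4}$)
$B{\left(c,j \right)} = \frac{7}{2} - j$ ($B{\left(c,j \right)} = \left(3 + \frac{\left(-2\right) \left(1 - 2\right)}{4}\right) - j = \left(3 + \frac{\left(-2\right) \left(-1\right)}{4}\right) - j = \left(3 + \frac{1}{4} \cdot 2\right) - j = \left(3 + \frac{1}{2}\right) - j = \frac{7}{2} - j$)
$b{\left(G \right)} = \frac{2 G}{9}$ ($b{\left(G \right)} = \frac{G}{\frac{7}{2} - -1} = \frac{G}{\frac{7}{2} + 1} = \frac{G}{\frac{9}{2}} = G \frac{2}{9} = \frac{2 G}{9}$)
$r{\left(-36 \right)} - b{\left(-187 \right)} = -36 - \frac{2}{9} \left(-187\right) = -36 - - \frac{374}{9} = -36 + \frac{374}{9} = \frac{50}{9}$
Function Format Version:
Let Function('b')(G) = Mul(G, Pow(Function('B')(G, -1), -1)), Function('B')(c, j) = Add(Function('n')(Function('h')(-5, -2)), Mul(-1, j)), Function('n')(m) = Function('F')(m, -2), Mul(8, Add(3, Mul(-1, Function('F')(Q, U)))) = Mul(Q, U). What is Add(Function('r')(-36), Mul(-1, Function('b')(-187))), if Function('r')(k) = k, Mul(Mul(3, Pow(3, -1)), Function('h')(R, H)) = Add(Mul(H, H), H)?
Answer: Rational(50, 9) ≈ 5.5556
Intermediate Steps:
Function('h')(R, H) = Add(H, Pow(H, 2)) (Function('h')(R, H) = Add(Mul(H, H), H) = Add(Pow(H, 2), H) = Add(H, Pow(H, 2)))
Function('F')(Q, U) = Add(3, Mul(Rational(-1, 8), Q, U)) (Function('F')(Q, U) = Add(3, Mul(Rational(-1, 8), Mul(Q, U))) = Add(3, Mul(Rational(-1, 8), Q, U)))
Function('n')(m) = Add(3, Mul(Rational(1, 4), m)) (Function('n')(m) = Add(3, Mul(Rational(-1, 8), m, -2)) = Add(3, Mul(Rational(1, 4), m)))
Function('B')(c, j) = Add(Rational(7, 2), Mul(-1, j)) (Function('B')(c, j) = Add(Add(3, Mul(Rational(1, 4), Mul(-2, Add(1, -2)))), Mul(-1, j)) = Add(Add(3, Mul(Rational(1, 4), Mul(-2, -1))), Mul(-1, j)) = Add(Add(3, Mul(Rational(1, 4), 2)), Mul(-1, j)) = Add(Add(3, Rational(1, 2)), Mul(-1, j)) = Add(Rational(7, 2), Mul(-1, j)))
Function('b')(G) = Mul(Rational(2, 9), G) (Function('b')(G) = Mul(G, Pow(Add(Rational(7, 2), Mul(-1, -1)), -1)) = Mul(G, Pow(Add(Rational(7, 2), 1), -1)) = Mul(G, Pow(Rational(9, 2), -1)) = Mul(G, Rational(2, 9)) = Mul(Rational(2, 9), G))
Add(Function('r')(-36), Mul(-1, Function('b')(-187))) = Add(-36, Mul(-1, Mul(Rational(2, 9), -187))) = Add(-36, Mul(-1, Rational(-374, 9))) = Add(-36, Rational(374, 9)) = Rational(50, 9)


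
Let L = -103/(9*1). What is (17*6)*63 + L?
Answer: 57731/9 ≈ 6414.6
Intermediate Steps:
L = -103/9 ≈ -11.444
(17*6)*63 + L = (17*6)*63 - 103/9 = 102*63 - 103/9 = 6426 - 103/9 = 57731/9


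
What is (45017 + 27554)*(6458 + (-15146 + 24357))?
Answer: 1137114999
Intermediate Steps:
(45017 + 27554)*(6458 + (-15146 + 24357)) = 72571*(6458 + 9211) = 72571*15669 = 1137114999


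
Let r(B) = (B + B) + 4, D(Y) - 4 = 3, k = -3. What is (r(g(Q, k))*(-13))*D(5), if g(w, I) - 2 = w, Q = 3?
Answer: -1274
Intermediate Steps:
g(w, I) = 2 + w
D(Y) = 7 (D(Y) = 4 + 3 = 7)
r(B) = 4 + 2*B (r(B) = 2*B + 4 = 4 + 2*B)
(r(g(Q, k))*(-13))*D(5) = ((4 + 2*(2 + 3))*(-13))*7 = ((4 + 2*5)*(-13))*7 = ((4 + 10)*(-13))*7 = (14*(-13))*7 = -182*7 = -1274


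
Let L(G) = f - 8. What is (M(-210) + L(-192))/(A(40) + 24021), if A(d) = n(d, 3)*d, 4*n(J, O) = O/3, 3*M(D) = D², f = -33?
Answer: 14659/24031 ≈ 0.61000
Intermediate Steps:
M(D) = D²/3
L(G) = -41 (L(G) = -33 - 8 = -41)
n(J, O) = O/12 (n(J, O) = (O/3)/4 = O/12)
A(d) = d/4 (A(d) = ((1/12)*3)*d = d/4)
(M(-210) + L(-192))/(A(40) + 24021) = ((⅓)*(-210)² - 41)/((¼)*40 + 24021) = ((⅓)*44100 - 41)/(10 + 24021) = (14700 - 41)/24031 = 14659*(1/24031) = 14659/24031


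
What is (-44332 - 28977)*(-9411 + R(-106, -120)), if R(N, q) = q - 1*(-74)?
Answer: 693283213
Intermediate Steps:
R(N, q) = 74 + q (R(N, q) = q + 74 = 74 + q)
(-44332 - 28977)*(-9411 + R(-106, -120)) = (-44332 - 28977)*(-9411 + (74 - 120)) = -73309*(-9411 - 46) = -73309*(-9457) = 693283213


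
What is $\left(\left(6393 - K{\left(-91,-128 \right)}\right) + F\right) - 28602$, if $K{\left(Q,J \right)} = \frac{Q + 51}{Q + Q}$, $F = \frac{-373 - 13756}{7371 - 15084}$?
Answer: $- \frac{15586988068}{701883} \approx -22207.0$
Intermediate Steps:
$F = \frac{14129}{7713}$ ($F = - \frac{14129}{-7713} = \left(-14129\right) \left(- \frac{1}{7713}\right) = \frac{14129}{7713} \approx 1.8318$)
$K{\left(Q,J \right)} = \frac{51 + Q}{2 Q}$
$\left(\left(6393 - K{\left(-91,-128 \right)}\right) + F\right) - 28602 = \left(\left(6393 - \frac{51 - 91}{2 \left(-91\right)}\right) + \frac{14129}{7713}\right) - 28602 = \left(\left(6393 - \frac{1}{2} \left(- \frac{1}{91}\right) \left(-40\right)\right) + \frac{14129}{7713}\right) - 28602 = \left(\left(6393 - \frac{20}{91}\right) + \frac{14129}{7713}\right) - 28602 = \left(\frac{581743}{91} + \frac{14129}{7713}\right) - 28602 = \frac{4488269498}{701883} - 28602 = - \frac{15586988068}{701883}$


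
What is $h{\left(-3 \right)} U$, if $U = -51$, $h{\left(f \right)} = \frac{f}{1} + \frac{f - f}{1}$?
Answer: $153$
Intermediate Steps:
$h{\left(f \right)} = f$ ($h{\left(f \right)} = f 1 + 0 \cdot 1 = f + 0 = f$)
$h{\left(-3 \right)} U = \left(-3\right) \left(-51\right) = 153$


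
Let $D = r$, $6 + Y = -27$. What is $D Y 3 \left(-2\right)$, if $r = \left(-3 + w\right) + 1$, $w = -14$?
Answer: $-3168$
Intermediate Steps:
$r = -16$ ($r = \left(-3 - 14\right) + 1 = -17 + 1 = -16$)
$Y = -33$ ($Y = -6 - 27 = -33$)
$D = -16$
$D Y 3 \left(-2\right) = \left(-16\right) \left(-33\right) 3 \left(-2\right) = 528 \left(-6\right) = -3168$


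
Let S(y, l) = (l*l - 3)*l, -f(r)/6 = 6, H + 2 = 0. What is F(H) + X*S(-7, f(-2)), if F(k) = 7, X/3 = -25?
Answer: 3491107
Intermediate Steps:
X = -75 (X = 3*(-25) = -75)
H = -2 (H = -2 + 0 = -2)
f(r) = -36 (f(r) = -6*6 = -36)
S(y, l) = l*(-3 + l²) (S(y, l) = (l² - 3)*l = (-3 + l²)*l = l*(-3 + l²))
F(H) + X*S(-7, f(-2)) = 7 - (-2700)*(-3 + (-36)²) = 7 - (-2700)*(-3 + 1296) = 7 - (-2700)*1293 = 7 - 75*(-46548) = 7 + 3491100 = 3491107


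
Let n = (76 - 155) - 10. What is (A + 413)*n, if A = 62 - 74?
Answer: -35689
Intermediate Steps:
n = -89 (n = -79 - 10 = -89)
A = -12
(A + 413)*n = (-12 + 413)*(-89) = 401*(-89) = -35689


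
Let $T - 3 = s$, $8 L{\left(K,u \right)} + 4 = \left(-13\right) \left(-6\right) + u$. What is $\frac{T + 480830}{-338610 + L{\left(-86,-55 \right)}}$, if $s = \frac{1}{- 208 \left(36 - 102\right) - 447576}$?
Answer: $- \frac{208608435383}{146904240891} \approx -1.42$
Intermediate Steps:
$L{\left(K,u \right)} = \frac{37}{4} + \frac{u}{8}$ ($L{\left(K,u \right)} = - \frac{1}{2} + \frac{\left(-13\right) \left(-6\right) + u}{8} = - \frac{1}{2} + \frac{78 + u}{8} = - \frac{1}{2} + \left(\frac{39}{4} + \frac{u}{8}\right) = \frac{37}{4} + \frac{u}{8}$)
$s = - \frac{1}{433848}$ ($s = \frac{1}{\left(-208\right) \left(-66\right) - 447576} = \frac{1}{13728 - 447576} = \frac{1}{-433848} = - \frac{1}{433848} \approx -2.305 \cdot 10^{-6}$)
$T = \frac{1301543}{433848}$ ($T = 3 - \frac{1}{433848} = \frac{1301543}{433848} \approx 3.0$)
$\frac{T + 480830}{-338610 + L{\left(-86,-55 \right)}} = \frac{\frac{1301543}{433848} + 480830}{-338610 + \left(\frac{37}{4} + \frac{1}{8} \left(-55\right)\right)} = \frac{208608435383}{433848 \left(-338610 + \left(\frac{37}{4} - \frac{55}{8}\right)\right)} = \frac{208608435383}{433848 \left(-338610 + \frac{19}{8}\right)} = \frac{208608435383}{433848 \left(- \frac{2708861}{8}\right)} = \frac{208608435383}{433848} \left(- \frac{8}{2708861}\right) = - \frac{208608435383}{146904240891}$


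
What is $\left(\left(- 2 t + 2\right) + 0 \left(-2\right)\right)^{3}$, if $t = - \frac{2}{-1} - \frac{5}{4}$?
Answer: $\frac{1}{8} \approx 0.125$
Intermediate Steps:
$t = \frac{3}{4}$ ($t = \left(-2\right) \left(-1\right) - \frac{5}{4} = 2 - \frac{5}{4} = \frac{3}{4} \approx 0.75$)
$\left(\left(- 2 t + 2\right) + 0 \left(-2\right)\right)^{3} = \left(\left(\left(-2\right) \frac{3}{4} + 2\right) + 0 \left(-2\right)\right)^{3} = \left(\left(- \frac{3}{2} + 2\right) + 0\right)^{3} = \left(\frac{1}{2} + 0\right)^{3} = \left(\frac{1}{2}\right)^{3} = \frac{1}{8}$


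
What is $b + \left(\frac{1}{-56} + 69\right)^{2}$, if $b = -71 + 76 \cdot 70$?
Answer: $\frac{31383633}{3136} \approx 10008.0$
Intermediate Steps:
$b = 5249$ ($b = -71 + 5320 = 5249$)
$b + \left(\frac{1}{-56} + 69\right)^{2} = 5249 + \left(\frac{1}{-56} + 69\right)^{2} = 5249 + \left(- \frac{1}{56} + 69\right)^{2} = 5249 + \left(\frac{3863}{56}\right)^{2} = 5249 + \frac{14922769}{3136} = \frac{31383633}{3136}$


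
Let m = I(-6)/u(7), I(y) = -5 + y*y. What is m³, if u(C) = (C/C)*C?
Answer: 29791/343 ≈ 86.854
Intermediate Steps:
I(y) = -5 + y²
u(C) = C (u(C) = 1*C = C)
m = 31/7 (m = (-5 + (-6)²)/7 = (-5 + 36)*(⅐) = 31*(⅐) = 31/7 ≈ 4.4286)
m³ = (31/7)³ = 29791/343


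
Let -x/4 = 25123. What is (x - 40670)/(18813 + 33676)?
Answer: -141162/52489 ≈ -2.6894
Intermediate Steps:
x = -100492 (x = -4*25123 = -100492)
(x - 40670)/(18813 + 33676) = (-100492 - 40670)/(18813 + 33676) = -141162/52489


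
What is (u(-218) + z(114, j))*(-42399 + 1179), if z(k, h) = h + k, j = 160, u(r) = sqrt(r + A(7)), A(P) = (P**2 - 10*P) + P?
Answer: -11294280 - 82440*I*sqrt(58) ≈ -1.1294e+7 - 6.2784e+5*I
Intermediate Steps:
A(P) = P**2 - 9*P
u(r) = sqrt(-14 + r) (u(r) = sqrt(r + 7*(-9 + 7)) = sqrt(r + 7*(-2)) = sqrt(r - 14) = sqrt(-14 + r))
(u(-218) + z(114, j))*(-42399 + 1179) = (sqrt(-14 - 218) + (160 + 114))*(-42399 + 1179) = (sqrt(-232) + 274)*(-41220) = (2*I*sqrt(58) + 274)*(-41220) = (274 + 2*I*sqrt(58))*(-41220) = -11294280 - 82440*I*sqrt(58)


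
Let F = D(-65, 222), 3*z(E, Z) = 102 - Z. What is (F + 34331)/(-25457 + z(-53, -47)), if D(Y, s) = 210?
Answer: -103623/76222 ≈ -1.3595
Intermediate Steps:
z(E, Z) = 34 - Z/3 (z(E, Z) = (102 - Z)/3 = 34 - Z/3)
F = 210
(F + 34331)/(-25457 + z(-53, -47)) = (210 + 34331)/(-25457 + (34 - ⅓*(-47))) = 34541/(-25457 + (34 + 47/3)) = 34541/(-25457 + 149/3) = 34541/(-76222/3) = 34541*(-3/76222) = -103623/76222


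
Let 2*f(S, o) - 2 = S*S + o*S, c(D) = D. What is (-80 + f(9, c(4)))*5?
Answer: -205/2 ≈ -102.50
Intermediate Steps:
f(S, o) = 1 + S²/2 + S*o/2 (f(S, o) = 1 + (S*S + o*S)/2 = 1 + (S² + S*o)/2 = 1 + (S²/2 + S*o/2) = 1 + S²/2 + S*o/2)
(-80 + f(9, c(4)))*5 = (-80 + (1 + (½)*9² + (½)*9*4))*5 = (-80 + (1 + (½)*81 + 18))*5 = (-80 + (1 + 81/2 + 18))*5 = (-80 + 119/2)*5 = -41/2*5 = -205/2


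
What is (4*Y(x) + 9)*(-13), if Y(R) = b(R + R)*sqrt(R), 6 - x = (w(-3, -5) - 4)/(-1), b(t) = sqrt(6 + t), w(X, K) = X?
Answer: -117 - 104*I ≈ -117.0 - 104.0*I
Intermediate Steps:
x = -1 (x = 6 - (-3 - 4)/(-1) = 6 - (-7)*(-1) = 6 - 1*7 = 6 - 7 = -1)
Y(R) = sqrt(R)*sqrt(6 + 2*R) (Y(R) = sqrt(6 + (R + R))*sqrt(R) = sqrt(6 + 2*R)*sqrt(R) = sqrt(R)*sqrt(6 + 2*R))
(4*Y(x) + 9)*(-13) = (4*(sqrt(2)*sqrt(-1)*sqrt(3 - 1)) + 9)*(-13) = (4*(sqrt(2)*I*sqrt(2)) + 9)*(-13) = (4*(2*I) + 9)*(-13) = (8*I + 9)*(-13) = (9 + 8*I)*(-13) = -117 - 104*I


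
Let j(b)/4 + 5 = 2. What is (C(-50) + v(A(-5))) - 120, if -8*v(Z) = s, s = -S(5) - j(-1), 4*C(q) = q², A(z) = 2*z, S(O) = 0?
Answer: 1007/2 ≈ 503.50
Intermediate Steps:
j(b) = -12 (j(b) = -20 + 4*2 = -20 + 8 = -12)
C(q) = q²/4
s = 12 (s = -1*0 - 1*(-12) = 0 + 12 = 12)
v(Z) = -3/2 (v(Z) = -⅛*12 = -3/2)
(C(-50) + v(A(-5))) - 120 = ((¼)*(-50)² - 3/2) - 120 = ((¼)*2500 - 3/2) - 120 = (625 - 3/2) - 120 = 1247/2 - 120 = 1007/2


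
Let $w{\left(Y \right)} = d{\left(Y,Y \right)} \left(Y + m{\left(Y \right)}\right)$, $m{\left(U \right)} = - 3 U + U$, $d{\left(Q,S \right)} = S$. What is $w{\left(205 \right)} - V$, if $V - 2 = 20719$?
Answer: $-62746$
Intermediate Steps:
$V = 20721$ ($V = 2 + 20719 = 20721$)
$m{\left(U \right)} = - 2 U$
$w{\left(Y \right)} = - Y^{2}$ ($w{\left(Y \right)} = Y \left(Y - 2 Y\right) = Y \left(- Y\right) = - Y^{2}$)
$w{\left(205 \right)} - V = - 205^{2} - 20721 = \left(-1\right) 42025 - 20721 = -42025 - 20721 = -62746$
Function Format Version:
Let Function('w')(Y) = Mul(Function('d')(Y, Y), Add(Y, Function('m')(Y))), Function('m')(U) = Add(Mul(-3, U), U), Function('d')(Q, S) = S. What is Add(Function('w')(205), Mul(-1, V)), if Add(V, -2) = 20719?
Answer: -62746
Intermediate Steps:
V = 20721 (V = Add(2, 20719) = 20721)
Function('m')(U) = Mul(-2, U)
Function('w')(Y) = Mul(-1, Pow(Y, 2)) (Function('w')(Y) = Mul(Y, Add(Y, Mul(-2, Y))) = Mul(Y, Mul(-1, Y)) = Mul(-1, Pow(Y, 2)))
Add(Function('w')(205), Mul(-1, V)) = Add(Mul(-1, Pow(205, 2)), Mul(-1, 20721)) = Add(Mul(-1, 42025), -20721) = Add(-42025, -20721) = -62746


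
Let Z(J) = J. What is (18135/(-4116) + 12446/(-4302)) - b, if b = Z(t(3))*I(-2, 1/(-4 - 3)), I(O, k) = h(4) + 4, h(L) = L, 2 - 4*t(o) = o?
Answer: -15638407/2951172 ≈ -5.2990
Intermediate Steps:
t(o) = ½ - o/4
I(O, k) = 8 (I(O, k) = 4 + 4 = 8)
b = -2 (b = (½ - ¼*3)*8 = (½ - ¾)*8 = -¼*8 = -2)
(18135/(-4116) + 12446/(-4302)) - b = (18135/(-4116) + 12446/(-4302)) - 1*(-2) = (18135*(-1/4116) + 12446*(-1/4302)) + 2 = (-6045/1372 - 6223/2151) + 2 = -21540751/2951172 + 2 = -15638407/2951172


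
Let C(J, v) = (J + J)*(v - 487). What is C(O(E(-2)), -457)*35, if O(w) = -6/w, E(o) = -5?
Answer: -79296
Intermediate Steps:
O(w) = -6/w
C(J, v) = 2*J*(-487 + v) (C(J, v) = (2*J)*(-487 + v) = 2*J*(-487 + v))
C(O(E(-2)), -457)*35 = (2*(-6/(-5))*(-487 - 457))*35 = (2*(-6*(-⅕))*(-944))*35 = (2*(6/5)*(-944))*35 = -11328/5*35 = -79296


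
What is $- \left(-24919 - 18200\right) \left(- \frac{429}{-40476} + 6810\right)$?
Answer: $\frac{3961802307897}{13492} \approx 2.9364 \cdot 10^{8}$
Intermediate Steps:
$- \left(-24919 - 18200\right) \left(- \frac{429}{-40476} + 6810\right) = - \left(-43119\right) \left(\left(-429\right) \left(- \frac{1}{40476}\right) + 6810\right) = - \left(-43119\right) \left(\frac{143}{13492} + 6810\right) = - \frac{\left(-43119\right) 91880663}{13492} = \left(-1\right) \left(- \frac{3961802307897}{13492}\right) = \frac{3961802307897}{13492}$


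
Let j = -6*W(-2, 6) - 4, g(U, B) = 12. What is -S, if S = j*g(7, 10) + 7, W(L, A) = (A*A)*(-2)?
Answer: -5143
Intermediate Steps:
W(L, A) = -2*A² (W(L, A) = A²*(-2) = -2*A²)
j = 428 (j = -(-12)*6² - 4 = -(-12)*36 - 4 = -6*(-72) - 4 = 432 - 4 = 428)
S = 5143 (S = 428*12 + 7 = 5136 + 7 = 5143)
-S = -1*5143 = -5143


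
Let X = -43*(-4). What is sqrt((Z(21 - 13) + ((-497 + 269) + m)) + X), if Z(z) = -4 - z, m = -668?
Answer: 4*I*sqrt(46) ≈ 27.129*I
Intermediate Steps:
X = 172
sqrt((Z(21 - 13) + ((-497 + 269) + m)) + X) = sqrt(((-4 - (21 - 13)) + ((-497 + 269) - 668)) + 172) = sqrt(((-4 - 1*8) + (-228 - 668)) + 172) = sqrt(((-4 - 8) - 896) + 172) = sqrt((-12 - 896) + 172) = sqrt(-908 + 172) = sqrt(-736) = 4*I*sqrt(46)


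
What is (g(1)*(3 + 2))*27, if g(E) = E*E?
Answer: 135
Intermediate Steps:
g(E) = E²
(g(1)*(3 + 2))*27 = (1²*(3 + 2))*27 = (1*5)*27 = 5*27 = 135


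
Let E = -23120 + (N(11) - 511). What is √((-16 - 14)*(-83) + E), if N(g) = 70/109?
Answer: I*√251168591/109 ≈ 145.4*I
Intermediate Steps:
N(g) = 70/109 (N(g) = 70*(1/109) = 70/109)
E = -2575709/109 (E = -23120 + (70/109 - 511) = -23120 - 55629/109 = -2575709/109 ≈ -23630.)
√((-16 - 14)*(-83) + E) = √((-16 - 14)*(-83) - 2575709/109) = √(-30*(-83) - 2575709/109) = √(2490 - 2575709/109) = √(-2304299/109) = I*√251168591/109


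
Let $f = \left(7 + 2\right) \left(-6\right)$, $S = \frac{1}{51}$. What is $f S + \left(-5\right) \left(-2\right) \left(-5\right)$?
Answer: $- \frac{868}{17} \approx -51.059$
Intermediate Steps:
$S = \frac{1}{51} \approx 0.019608$
$f = -54$ ($f = 9 \left(-6\right) = -54$)
$f S + \left(-5\right) \left(-2\right) \left(-5\right) = \left(-54\right) \frac{1}{51} + \left(-5\right) \left(-2\right) \left(-5\right) = - \frac{18}{17} + 10 \left(-5\right) = - \frac{18}{17} - 50 = - \frac{868}{17}$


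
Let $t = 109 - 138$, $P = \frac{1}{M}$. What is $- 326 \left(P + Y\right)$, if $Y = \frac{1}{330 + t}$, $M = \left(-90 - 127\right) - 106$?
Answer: $- \frac{7172}{97223} \approx -0.073768$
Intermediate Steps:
$M = -323$ ($M = -217 - 106 = -323$)
$P = - \frac{1}{323}$ ($P = \frac{1}{-323} = - \frac{1}{323} \approx -0.003096$)
$t = -29$ ($t = 109 - 138 = -29$)
$Y = \frac{1}{301}$ ($Y = \frac{1}{330 - 29} = \frac{1}{301} \approx 0.0033223$)
$- 326 \left(P + Y\right) = - 326 \left(- \frac{1}{323} + \frac{1}{301}\right) = \left(-326\right) \frac{22}{97223} = - \frac{7172}{97223}$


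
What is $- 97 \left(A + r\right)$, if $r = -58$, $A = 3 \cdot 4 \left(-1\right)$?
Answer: $6790$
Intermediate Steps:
$A = -12$ ($A = 12 \left(-1\right) = -12$)
$- 97 \left(A + r\right) = - 97 \left(-12 - 58\right) = \left(-97\right) \left(-70\right) = 6790$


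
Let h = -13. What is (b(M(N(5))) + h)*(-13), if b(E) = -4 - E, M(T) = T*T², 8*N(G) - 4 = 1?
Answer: 114777/512 ≈ 224.17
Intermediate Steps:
N(G) = 5/8 (N(G) = ½ + (⅛)*1 = ½ + ⅛ = 5/8)
M(T) = T³
(b(M(N(5))) + h)*(-13) = ((-4 - (5/8)³) - 13)*(-13) = ((-4 - 1*125/512) - 13)*(-13) = ((-4 - 125/512) - 13)*(-13) = (-2173/512 - 13)*(-13) = -8829/512*(-13) = 114777/512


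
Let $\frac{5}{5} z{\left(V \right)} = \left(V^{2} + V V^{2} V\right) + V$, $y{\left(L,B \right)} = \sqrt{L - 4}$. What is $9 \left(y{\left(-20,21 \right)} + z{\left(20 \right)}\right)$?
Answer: $1443780 + 18 i \sqrt{6} \approx 1.4438 \cdot 10^{6} + 44.091 i$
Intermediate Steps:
$y{\left(L,B \right)} = \sqrt{-4 + L}$
$z{\left(V \right)} = V + V^{2} + V^{4}$ ($z{\left(V \right)} = \left(V^{2} + V V^{2} V\right) + V = \left(V^{2} + V^{3} V\right) + V = \left(V^{2} + V^{4}\right) + V = V + V^{2} + V^{4}$)
$9 \left(y{\left(-20,21 \right)} + z{\left(20 \right)}\right) = 9 \left(\sqrt{-4 - 20} + 20 \left(1 + 20 + 20^{3}\right)\right) = 9 \left(\sqrt{-24} + 20 \left(1 + 20 + 8000\right)\right) = 9 \left(2 i \sqrt{6} + 20 \cdot 8021\right) = 9 \left(2 i \sqrt{6} + 160420\right) = 9 \left(160420 + 2 i \sqrt{6}\right) = 1443780 + 18 i \sqrt{6}$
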